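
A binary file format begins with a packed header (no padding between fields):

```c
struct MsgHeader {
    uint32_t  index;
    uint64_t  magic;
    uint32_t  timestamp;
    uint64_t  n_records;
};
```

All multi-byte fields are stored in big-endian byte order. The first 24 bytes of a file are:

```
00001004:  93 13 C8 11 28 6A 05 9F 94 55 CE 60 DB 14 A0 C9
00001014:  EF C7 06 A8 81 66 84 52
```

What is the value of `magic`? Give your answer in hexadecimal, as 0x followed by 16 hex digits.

`magic` follows `index` (4 bytes), so it starts at byte offset 4 and occupies 8 bytes.
Bytes at offsets 4..11: 28 6A 05 9F 94 55 CE 60.
In big-endian order the high byte comes first in memory.
The bytes are already most-significant first: 0x286A059F9455CE60.

0x286A059F9455CE60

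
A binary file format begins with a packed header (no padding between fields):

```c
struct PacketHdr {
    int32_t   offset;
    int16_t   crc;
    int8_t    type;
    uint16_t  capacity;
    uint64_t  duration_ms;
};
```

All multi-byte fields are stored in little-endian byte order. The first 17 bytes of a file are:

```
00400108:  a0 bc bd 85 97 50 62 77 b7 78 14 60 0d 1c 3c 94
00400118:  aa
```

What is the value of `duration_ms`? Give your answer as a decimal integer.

12291515374182077560

`duration_ms` follows `offset` (4 B), `crc` (2 B), `type` (1 B), `capacity` (2 B), so it starts at offset 4 + 2 + 1 + 2 = 9 and occupies 8 bytes.
Bytes at offsets 9..16: 78 14 60 0D 1C 3C 94 AA.
In little-endian order the low byte comes first in memory.
Reassemble most-significant byte first: AA 94 3C 1C 0D 60 14 78 → 0xAA943C1C0D601478.
0xAA943C1C0D601478 = 12291515374182077560.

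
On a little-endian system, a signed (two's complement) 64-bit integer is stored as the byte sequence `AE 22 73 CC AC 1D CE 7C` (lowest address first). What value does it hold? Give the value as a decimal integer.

In little-endian order the low byte comes first in memory.
Reassemble most-significant byte first: 7C CE 1D AC CC 73 22 AE → 0x7CCE1DACCC7322AE.
0x7CCE1DACCC7322AE = 8993158133907137198.

8993158133907137198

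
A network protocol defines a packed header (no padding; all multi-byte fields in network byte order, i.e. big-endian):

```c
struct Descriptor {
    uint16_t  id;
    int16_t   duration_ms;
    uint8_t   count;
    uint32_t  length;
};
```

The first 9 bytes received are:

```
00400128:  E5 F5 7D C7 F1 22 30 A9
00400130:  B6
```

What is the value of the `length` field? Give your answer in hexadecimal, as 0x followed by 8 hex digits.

0x2230A9B6

`length` follows `id` (2 B), `duration_ms` (2 B), `count` (1 B), so it starts at offset 2 + 2 + 1 = 5 and occupies 4 bytes.
Bytes at offsets 5..8: 22 30 A9 B6.
In big-endian order the high byte comes first in memory.
The bytes are already most-significant first: 0x2230A9B6.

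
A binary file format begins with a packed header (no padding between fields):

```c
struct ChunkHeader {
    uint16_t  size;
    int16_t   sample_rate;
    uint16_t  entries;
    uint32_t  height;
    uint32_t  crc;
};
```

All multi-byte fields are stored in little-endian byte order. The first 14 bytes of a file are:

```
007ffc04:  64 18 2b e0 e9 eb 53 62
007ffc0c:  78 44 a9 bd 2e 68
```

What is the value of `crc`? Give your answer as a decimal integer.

1747893673

`crc` follows `size` (2 B), `sample_rate` (2 B), `entries` (2 B), `height` (4 B), so it starts at offset 2 + 2 + 2 + 4 = 10 and occupies 4 bytes.
Bytes at offsets 10..13: A9 BD 2E 68.
Little-endian: lowest address holds the least-significant byte.
Reassemble most-significant byte first: 68 2E BD A9 → 0x682EBDA9.
0x682EBDA9 = 1747893673.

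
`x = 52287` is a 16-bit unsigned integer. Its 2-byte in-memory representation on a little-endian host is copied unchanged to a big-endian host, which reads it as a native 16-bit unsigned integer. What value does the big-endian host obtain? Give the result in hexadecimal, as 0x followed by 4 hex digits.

0x3FCC

52287 in 16-bit hexadecimal is 0xCC3F.
Stored little-endian, the bytes at ascending addresses are 3F CC.
Read back as big-endian, the last byte is least significant, giving 0x3FCC.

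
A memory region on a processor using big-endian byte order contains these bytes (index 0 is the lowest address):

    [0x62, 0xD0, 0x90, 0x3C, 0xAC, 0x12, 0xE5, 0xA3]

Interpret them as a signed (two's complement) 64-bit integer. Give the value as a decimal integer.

Big-endian: lowest address holds the most-significant byte.
The bytes are already most-significant first: 0x62D0903CAC12E5A3.
0x62D0903CAC12E5A3 = 7120349601132111267.

7120349601132111267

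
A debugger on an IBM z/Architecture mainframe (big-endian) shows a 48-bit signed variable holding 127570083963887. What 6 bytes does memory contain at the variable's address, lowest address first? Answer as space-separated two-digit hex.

74 06 39 89 E3 EF

127570083963887 in hexadecimal, padded to 48 bits, is 0x74063989E3EF.
Split into bytes (most-significant first): 74 06 39 89 E3 EF.
In big-endian order the high byte comes first in memory.
So the memory order matches the most-significant-first order: 74 06 39 89 E3 EF.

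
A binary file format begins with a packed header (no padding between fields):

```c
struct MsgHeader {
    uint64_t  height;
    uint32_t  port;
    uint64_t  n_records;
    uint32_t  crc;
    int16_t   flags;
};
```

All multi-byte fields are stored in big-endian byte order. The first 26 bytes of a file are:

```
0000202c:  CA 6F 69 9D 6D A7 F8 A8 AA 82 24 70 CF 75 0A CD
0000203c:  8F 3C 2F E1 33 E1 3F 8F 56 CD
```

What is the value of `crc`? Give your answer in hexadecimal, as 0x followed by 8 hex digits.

0x33E13F8F

`crc` follows `height` (8 B), `port` (4 B), `n_records` (8 B), so it starts at offset 8 + 4 + 8 = 20 and occupies 4 bytes.
Bytes at offsets 20..23: 33 E1 3F 8F.
In big-endian order the high byte comes first in memory.
The bytes are already most-significant first: 0x33E13F8F.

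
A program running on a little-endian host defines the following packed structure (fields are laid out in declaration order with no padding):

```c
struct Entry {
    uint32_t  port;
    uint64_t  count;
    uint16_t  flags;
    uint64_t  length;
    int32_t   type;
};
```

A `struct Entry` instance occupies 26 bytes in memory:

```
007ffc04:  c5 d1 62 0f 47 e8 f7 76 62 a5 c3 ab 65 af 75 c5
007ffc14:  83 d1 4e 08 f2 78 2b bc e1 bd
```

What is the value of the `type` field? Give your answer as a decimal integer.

-1109279701

`type` follows `port` (4 B), `count` (8 B), `flags` (2 B), `length` (8 B), so it starts at offset 4 + 8 + 2 + 8 = 22 and occupies 4 bytes.
Bytes at offsets 22..25: 2B BC E1 BD.
In little-endian order the low byte comes first in memory.
Reassemble most-significant byte first: BD E1 BC 2B → 0xBDE1BC2B.
Top bit is set, so as a signed 32-bit value this is 0xBDE1BC2B − 2^32 = -1109279701.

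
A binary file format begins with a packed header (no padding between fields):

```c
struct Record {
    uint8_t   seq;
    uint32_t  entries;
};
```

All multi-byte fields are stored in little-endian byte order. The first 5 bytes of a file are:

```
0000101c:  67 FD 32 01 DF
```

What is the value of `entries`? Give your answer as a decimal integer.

3741397757

`entries` follows `seq` (1 byte), so it starts at byte offset 1 and occupies 4 bytes.
Bytes at offsets 1..4: FD 32 01 DF.
Little-endian: lowest address holds the least-significant byte.
Reassemble most-significant byte first: DF 01 32 FD → 0xDF0132FD.
0xDF0132FD = 3741397757.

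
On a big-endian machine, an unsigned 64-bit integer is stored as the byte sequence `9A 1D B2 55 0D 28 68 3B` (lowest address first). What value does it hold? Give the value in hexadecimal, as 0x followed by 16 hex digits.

0x9A1DB2550D28683B

Big-endian: lowest address holds the most-significant byte.
The bytes are already most-significant first: 0x9A1DB2550D28683B.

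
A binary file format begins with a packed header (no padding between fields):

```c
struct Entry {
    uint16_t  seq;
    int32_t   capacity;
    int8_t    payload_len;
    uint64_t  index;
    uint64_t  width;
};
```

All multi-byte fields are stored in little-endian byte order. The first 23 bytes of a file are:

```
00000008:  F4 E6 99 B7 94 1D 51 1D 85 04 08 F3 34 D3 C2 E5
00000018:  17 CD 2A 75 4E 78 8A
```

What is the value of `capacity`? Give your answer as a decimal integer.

`capacity` follows `seq` (2 bytes), so it starts at byte offset 2 and occupies 4 bytes.
Bytes at offsets 2..5: 99 B7 94 1D.
Little-endian: lowest address holds the least-significant byte.
Reassemble most-significant byte first: 1D 94 B7 99 → 0x1D94B799.
0x1D94B799 = 496285593.

496285593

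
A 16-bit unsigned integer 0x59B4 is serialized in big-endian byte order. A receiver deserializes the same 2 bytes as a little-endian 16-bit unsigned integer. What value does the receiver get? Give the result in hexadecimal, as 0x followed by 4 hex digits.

Stored big-endian, the bytes at ascending addresses are 59 B4.
Read back as little-endian, the first byte is least significant, giving 0xB459.

0xB459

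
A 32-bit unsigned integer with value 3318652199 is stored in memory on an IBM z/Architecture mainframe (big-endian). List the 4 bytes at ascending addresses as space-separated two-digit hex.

C5 CE 9D 27

3318652199 in hexadecimal, padded to 32 bits, is 0xC5CE9D27.
Split into bytes (most-significant first): C5 CE 9D 27.
In big-endian order the high byte comes first in memory.
So the memory order matches the most-significant-first order: C5 CE 9D 27.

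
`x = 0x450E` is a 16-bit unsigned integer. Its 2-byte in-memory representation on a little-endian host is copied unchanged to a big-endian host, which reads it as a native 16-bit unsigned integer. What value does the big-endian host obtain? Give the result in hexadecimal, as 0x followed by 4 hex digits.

Stored little-endian, the bytes at ascending addresses are 0E 45.
Read back as big-endian, the last byte is least significant, giving 0x0E45.

0x0E45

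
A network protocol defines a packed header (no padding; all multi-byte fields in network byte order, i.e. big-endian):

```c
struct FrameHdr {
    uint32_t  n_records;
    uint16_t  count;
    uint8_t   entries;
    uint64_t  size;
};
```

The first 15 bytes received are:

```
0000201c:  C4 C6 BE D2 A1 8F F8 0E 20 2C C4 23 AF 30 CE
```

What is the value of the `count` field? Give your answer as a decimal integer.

`count` follows `n_records` (4 bytes), so it starts at byte offset 4 and occupies 2 bytes.
Bytes at offsets 4..5: A1 8F.
Big-endian: lowest address holds the most-significant byte.
The bytes are already most-significant first: 0xA18F.
0xA18F = 41359.

41359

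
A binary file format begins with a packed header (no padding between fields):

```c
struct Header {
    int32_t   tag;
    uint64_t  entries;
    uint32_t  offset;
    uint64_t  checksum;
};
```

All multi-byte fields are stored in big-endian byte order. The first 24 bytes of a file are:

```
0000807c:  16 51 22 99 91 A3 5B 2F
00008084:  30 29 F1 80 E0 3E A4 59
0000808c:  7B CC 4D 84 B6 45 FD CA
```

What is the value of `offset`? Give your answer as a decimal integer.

`offset` follows `tag` (4 B), `entries` (8 B), so it starts at offset 4 + 8 = 12 and occupies 4 bytes.
Bytes at offsets 12..15: E0 3E A4 59.
Big-endian: lowest address holds the most-significant byte.
The bytes are already most-significant first: 0xE03EA459.
0xE03EA459 = 3762201689.

3762201689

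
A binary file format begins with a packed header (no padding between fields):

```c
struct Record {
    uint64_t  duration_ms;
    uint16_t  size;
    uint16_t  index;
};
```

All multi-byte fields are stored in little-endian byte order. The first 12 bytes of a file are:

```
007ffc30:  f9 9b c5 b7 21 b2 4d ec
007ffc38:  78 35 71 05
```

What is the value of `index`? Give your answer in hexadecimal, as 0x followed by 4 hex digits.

`index` follows `duration_ms` (8 B), `size` (2 B), so it starts at offset 8 + 2 = 10 and occupies 2 bytes.
Bytes at offsets 10..11: 71 05.
Little-endian stores the least-significant byte at the lowest address.
Reassemble most-significant byte first: 05 71 → 0x0571.

0x0571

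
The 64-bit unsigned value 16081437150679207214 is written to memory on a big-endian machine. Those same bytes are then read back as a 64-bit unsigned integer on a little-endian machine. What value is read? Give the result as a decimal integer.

16081437150679207214 in 64-bit hexadecimal is 0xDF2CBDE2AC010D2E.
Stored big-endian, the bytes at ascending addresses are DF 2C BD E2 AC 01 0D 2E.
Read back as little-endian, the first byte is least significant, giving 0x2E0D01ACE2BD2CDF.
0x2E0D01ACE2BD2CDF = 3318310342491974879.

3318310342491974879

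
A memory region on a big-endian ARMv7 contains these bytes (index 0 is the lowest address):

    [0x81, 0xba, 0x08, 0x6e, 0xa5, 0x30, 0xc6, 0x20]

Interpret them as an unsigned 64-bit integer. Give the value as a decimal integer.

9347793247871747616

Big-endian stores the most-significant byte at the lowest address.
The bytes are already most-significant first: 0x81BA086EA530C620.
0x81BA086EA530C620 = 9347793247871747616.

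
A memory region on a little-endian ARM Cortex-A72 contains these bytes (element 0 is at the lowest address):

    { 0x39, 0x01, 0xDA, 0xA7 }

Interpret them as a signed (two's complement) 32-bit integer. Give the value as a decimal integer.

-1478885063

Little-endian: lowest address holds the least-significant byte.
Reassemble most-significant byte first: A7 DA 01 39 → 0xA7DA0139.
Top bit is set, so as a signed 32-bit value this is 0xA7DA0139 − 2^32 = -1478885063.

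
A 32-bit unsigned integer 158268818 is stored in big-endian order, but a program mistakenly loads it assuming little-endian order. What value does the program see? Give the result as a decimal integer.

2466082313

158268818 in 32-bit hexadecimal is 0x096EFD92.
Stored big-endian, the bytes at ascending addresses are 09 6E FD 92.
Read back as little-endian, the first byte is least significant, giving 0x92FD6E09.
0x92FD6E09 = 2466082313.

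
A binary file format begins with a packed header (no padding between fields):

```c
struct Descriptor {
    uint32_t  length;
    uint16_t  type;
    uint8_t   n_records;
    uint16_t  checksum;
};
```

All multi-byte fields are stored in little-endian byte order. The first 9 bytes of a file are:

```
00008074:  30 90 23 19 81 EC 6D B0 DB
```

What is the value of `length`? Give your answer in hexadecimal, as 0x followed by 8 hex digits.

0x19239030

`length` is the first field, at byte offset 0, occupying 4 bytes.
Bytes at offsets 0..3: 30 90 23 19.
Little-endian stores the least-significant byte at the lowest address.
Reassemble most-significant byte first: 19 23 90 30 → 0x19239030.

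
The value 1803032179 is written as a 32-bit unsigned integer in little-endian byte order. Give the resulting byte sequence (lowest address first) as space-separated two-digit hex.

73 16 78 6B

1803032179 in hexadecimal, padded to 32 bits, is 0x6B781673.
Split into bytes (most-significant first): 6B 78 16 73.
Little-endian: lowest address holds the least-significant byte.
So at ascending addresses the bytes are 73 16 78 6B.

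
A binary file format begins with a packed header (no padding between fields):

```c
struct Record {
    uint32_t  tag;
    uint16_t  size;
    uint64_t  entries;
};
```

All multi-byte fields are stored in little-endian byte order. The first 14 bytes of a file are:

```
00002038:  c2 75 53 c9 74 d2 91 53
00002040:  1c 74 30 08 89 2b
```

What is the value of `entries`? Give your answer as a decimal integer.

3137047619639726993

`entries` follows `tag` (4 B), `size` (2 B), so it starts at offset 4 + 2 = 6 and occupies 8 bytes.
Bytes at offsets 6..13: 91 53 1C 74 30 08 89 2B.
Little-endian stores the least-significant byte at the lowest address.
Reassemble most-significant byte first: 2B 89 08 30 74 1C 53 91 → 0x2B890830741C5391.
0x2B890830741C5391 = 3137047619639726993.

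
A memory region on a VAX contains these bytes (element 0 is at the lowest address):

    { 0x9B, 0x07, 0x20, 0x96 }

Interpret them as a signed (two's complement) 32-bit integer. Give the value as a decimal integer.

-1776285797

Little-endian stores the least-significant byte at the lowest address.
Reassemble most-significant byte first: 96 20 07 9B → 0x9620079B.
Top bit is set, so as a signed 32-bit value this is 0x9620079B − 2^32 = -1776285797.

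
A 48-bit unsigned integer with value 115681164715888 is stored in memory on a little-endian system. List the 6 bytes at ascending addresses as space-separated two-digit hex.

115681164715888 in hexadecimal, padded to 48 bits, is 0x69361EBAE770.
Split into bytes (most-significant first): 69 36 1E BA E7 70.
Little-endian: lowest address holds the least-significant byte.
So at ascending addresses the bytes are 70 E7 BA 1E 36 69.

70 E7 BA 1E 36 69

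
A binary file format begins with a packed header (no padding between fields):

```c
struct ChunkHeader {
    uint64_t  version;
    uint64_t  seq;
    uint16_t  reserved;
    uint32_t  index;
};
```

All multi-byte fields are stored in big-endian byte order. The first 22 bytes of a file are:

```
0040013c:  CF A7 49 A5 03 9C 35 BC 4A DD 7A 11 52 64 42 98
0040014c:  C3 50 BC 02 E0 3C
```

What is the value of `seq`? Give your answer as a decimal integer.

`seq` follows `version` (8 bytes), so it starts at byte offset 8 and occupies 8 bytes.
Bytes at offsets 8..15: 4A DD 7A 11 52 64 42 98.
Big-endian: lowest address holds the most-significant byte.
The bytes are already most-significant first: 0x4ADD7A1152644298.
0x4ADD7A1152644298 = 5394602143475057304.

5394602143475057304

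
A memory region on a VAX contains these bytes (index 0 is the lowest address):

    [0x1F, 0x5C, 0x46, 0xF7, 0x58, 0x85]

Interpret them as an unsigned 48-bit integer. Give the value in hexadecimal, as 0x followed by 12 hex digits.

In little-endian order the low byte comes first in memory.
Reassemble most-significant byte first: 85 58 F7 46 5C 1F → 0x8558F7465C1F.

0x8558F7465C1F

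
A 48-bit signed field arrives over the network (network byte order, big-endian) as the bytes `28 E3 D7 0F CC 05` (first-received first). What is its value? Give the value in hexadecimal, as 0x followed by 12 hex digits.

0x28E3D70FCC05

Big-endian stores the most-significant byte at the lowest address.
The bytes are already most-significant first: 0x28E3D70FCC05.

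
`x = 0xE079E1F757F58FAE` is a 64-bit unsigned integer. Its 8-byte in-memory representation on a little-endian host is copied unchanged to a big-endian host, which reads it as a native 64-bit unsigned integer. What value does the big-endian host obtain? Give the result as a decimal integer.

12578542042438793696

Stored little-endian, the bytes at ascending addresses are AE 8F F5 57 F7 E1 79 E0.
Read back as big-endian, the last byte is least significant, giving 0xAE8FF557F7E179E0.
0xAE8FF557F7E179E0 = 12578542042438793696.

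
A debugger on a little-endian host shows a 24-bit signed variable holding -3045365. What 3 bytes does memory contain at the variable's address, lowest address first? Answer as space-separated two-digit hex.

Two's complement of -3045365 in 24 bits: 3045365 = 0x2E77F5; invert → 0xD1880A; add 1 → 0xD1880B.
Split into bytes (most-significant first): D1 88 0B.
In little-endian order the low byte comes first in memory.
So at ascending addresses the bytes are 0B 88 D1.

0B 88 D1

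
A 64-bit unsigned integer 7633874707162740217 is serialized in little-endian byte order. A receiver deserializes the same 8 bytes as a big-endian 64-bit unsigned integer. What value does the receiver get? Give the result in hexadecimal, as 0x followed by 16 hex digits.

7633874707162740217 in 64-bit hexadecimal is 0x69F0F899A44635F9.
Stored little-endian, the bytes at ascending addresses are F9 35 46 A4 99 F8 F0 69.
Read back as big-endian, the last byte is least significant, giving 0xF93546A499F8F069.

0xF93546A499F8F069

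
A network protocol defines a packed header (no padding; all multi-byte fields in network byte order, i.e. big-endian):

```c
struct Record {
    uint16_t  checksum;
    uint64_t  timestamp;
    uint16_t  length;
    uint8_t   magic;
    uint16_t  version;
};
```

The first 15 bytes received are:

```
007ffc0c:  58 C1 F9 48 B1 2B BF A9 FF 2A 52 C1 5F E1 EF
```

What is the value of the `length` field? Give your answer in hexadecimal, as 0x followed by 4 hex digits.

0x52C1

`length` follows `checksum` (2 B), `timestamp` (8 B), so it starts at offset 2 + 8 = 10 and occupies 2 bytes.
Bytes at offsets 10..11: 52 C1.
Big-endian: lowest address holds the most-significant byte.
The bytes are already most-significant first: 0x52C1.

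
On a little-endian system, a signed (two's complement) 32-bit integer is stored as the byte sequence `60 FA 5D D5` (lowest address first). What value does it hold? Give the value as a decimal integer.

Little-endian: lowest address holds the least-significant byte.
Reassemble most-significant byte first: D5 5D FA 60 → 0xD55DFA60.
Top bit is set, so as a signed 32-bit value this is 0xD55DFA60 − 2^32 = -715261344.

-715261344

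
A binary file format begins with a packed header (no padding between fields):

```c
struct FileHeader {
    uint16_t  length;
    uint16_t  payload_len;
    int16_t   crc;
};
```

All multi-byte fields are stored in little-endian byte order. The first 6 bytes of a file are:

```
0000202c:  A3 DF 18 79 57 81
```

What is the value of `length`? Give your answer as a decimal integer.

57251

`length` is the first field, at byte offset 0, occupying 2 bytes.
Bytes at offsets 0..1: A3 DF.
Little-endian stores the least-significant byte at the lowest address.
Reassemble most-significant byte first: DF A3 → 0xDFA3.
0xDFA3 = 57251.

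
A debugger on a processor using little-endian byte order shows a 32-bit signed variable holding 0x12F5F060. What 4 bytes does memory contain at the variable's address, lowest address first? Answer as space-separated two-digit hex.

Split into bytes (most-significant first): 12 F5 F0 60.
Little-endian stores the least-significant byte at the lowest address.
So at ascending addresses the bytes are 60 F0 F5 12.

60 F0 F5 12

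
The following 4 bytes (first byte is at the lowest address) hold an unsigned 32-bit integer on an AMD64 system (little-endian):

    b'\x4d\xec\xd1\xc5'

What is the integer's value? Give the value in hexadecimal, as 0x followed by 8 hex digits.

0xC5D1EC4D

Little-endian: lowest address holds the least-significant byte.
Reassemble most-significant byte first: C5 D1 EC 4D → 0xC5D1EC4D.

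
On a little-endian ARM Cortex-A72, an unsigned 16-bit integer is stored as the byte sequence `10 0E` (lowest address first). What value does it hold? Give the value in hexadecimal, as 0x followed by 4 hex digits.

0x0E10

Little-endian stores the least-significant byte at the lowest address.
Reassemble most-significant byte first: 0E 10 → 0x0E10.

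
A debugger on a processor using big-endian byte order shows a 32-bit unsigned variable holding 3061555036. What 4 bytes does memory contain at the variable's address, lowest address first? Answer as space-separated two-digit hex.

3061555036 in hexadecimal, padded to 32 bits, is 0xB67B9F5C.
Split into bytes (most-significant first): B6 7B 9F 5C.
Big-endian stores the most-significant byte at the lowest address.
So the memory order matches the most-significant-first order: B6 7B 9F 5C.

B6 7B 9F 5C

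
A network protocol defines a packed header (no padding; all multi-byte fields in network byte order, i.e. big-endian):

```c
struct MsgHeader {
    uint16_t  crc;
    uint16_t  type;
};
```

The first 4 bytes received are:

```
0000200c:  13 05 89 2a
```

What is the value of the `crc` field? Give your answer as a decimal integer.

4869

`crc` is the first field, at byte offset 0, occupying 2 bytes.
Bytes at offsets 0..1: 13 05.
In big-endian order the high byte comes first in memory.
The bytes are already most-significant first: 0x1305.
0x1305 = 4869.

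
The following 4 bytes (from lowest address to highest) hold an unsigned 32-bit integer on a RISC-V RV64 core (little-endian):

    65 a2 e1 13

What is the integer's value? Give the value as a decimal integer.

333554277

Little-endian: lowest address holds the least-significant byte.
Reassemble most-significant byte first: 13 E1 A2 65 → 0x13E1A265.
0x13E1A265 = 333554277.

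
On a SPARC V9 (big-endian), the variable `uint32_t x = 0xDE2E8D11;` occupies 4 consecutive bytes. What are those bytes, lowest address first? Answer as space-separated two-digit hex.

Split into bytes (most-significant first): DE 2E 8D 11.
In big-endian order the high byte comes first in memory.
So the memory order matches the most-significant-first order: DE 2E 8D 11.

DE 2E 8D 11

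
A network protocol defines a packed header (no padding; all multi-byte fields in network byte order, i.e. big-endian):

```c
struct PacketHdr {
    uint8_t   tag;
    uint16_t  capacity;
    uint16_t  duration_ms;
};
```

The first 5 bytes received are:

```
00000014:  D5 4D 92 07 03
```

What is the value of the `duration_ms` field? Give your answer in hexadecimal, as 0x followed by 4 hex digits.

`duration_ms` follows `tag` (1 B), `capacity` (2 B), so it starts at offset 1 + 2 = 3 and occupies 2 bytes.
Bytes at offsets 3..4: 07 03.
In big-endian order the high byte comes first in memory.
The bytes are already most-significant first: 0x0703.

0x0703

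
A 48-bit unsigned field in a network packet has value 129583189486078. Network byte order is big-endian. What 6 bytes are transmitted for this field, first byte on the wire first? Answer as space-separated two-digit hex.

129583189486078 in hexadecimal, padded to 48 bits, is 0x75DAEFFA69FE.
Split into bytes (most-significant first): 75 DA EF FA 69 FE.
Big-endian stores the most-significant byte at the lowest address.
So the memory order matches the most-significant-first order: 75 DA EF FA 69 FE.

75 DA EF FA 69 FE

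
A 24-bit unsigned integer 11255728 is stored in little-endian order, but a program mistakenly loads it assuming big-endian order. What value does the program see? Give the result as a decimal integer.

11255728 in 24-bit hexadecimal is 0xABBFB0.
Stored little-endian, the bytes at ascending addresses are B0 BF AB.
Read back as big-endian, the last byte is least significant, giving 0xB0BFAB.
0xB0BFAB = 11583403.

11583403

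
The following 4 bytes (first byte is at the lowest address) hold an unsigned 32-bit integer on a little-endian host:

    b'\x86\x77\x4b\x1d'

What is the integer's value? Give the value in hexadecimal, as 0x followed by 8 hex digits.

Little-endian stores the least-significant byte at the lowest address.
Reassemble most-significant byte first: 1D 4B 77 86 → 0x1D4B7786.

0x1D4B7786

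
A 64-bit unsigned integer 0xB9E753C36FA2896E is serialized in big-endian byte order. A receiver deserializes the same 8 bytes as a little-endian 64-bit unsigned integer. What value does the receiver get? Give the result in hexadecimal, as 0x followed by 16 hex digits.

Stored big-endian, the bytes at ascending addresses are B9 E7 53 C3 6F A2 89 6E.
Read back as little-endian, the first byte is least significant, giving 0x6E89A26FC353E7B9.

0x6E89A26FC353E7B9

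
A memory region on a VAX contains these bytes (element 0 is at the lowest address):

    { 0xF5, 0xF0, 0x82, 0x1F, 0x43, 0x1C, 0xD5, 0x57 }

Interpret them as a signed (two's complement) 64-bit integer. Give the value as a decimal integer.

6328995925956161781

In little-endian order the low byte comes first in memory.
Reassemble most-significant byte first: 57 D5 1C 43 1F 82 F0 F5 → 0x57D51C431F82F0F5.
0x57D51C431F82F0F5 = 6328995925956161781.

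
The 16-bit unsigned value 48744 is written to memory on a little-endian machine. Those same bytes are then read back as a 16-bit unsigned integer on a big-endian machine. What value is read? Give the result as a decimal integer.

26814

48744 in 16-bit hexadecimal is 0xBE68.
Stored little-endian, the bytes at ascending addresses are 68 BE.
Read back as big-endian, the last byte is least significant, giving 0x68BE.
0x68BE = 26814.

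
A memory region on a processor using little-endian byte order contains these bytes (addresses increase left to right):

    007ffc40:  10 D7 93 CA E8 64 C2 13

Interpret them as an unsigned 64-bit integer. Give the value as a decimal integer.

1423811383196374800

Little-endian stores the least-significant byte at the lowest address.
Reassemble most-significant byte first: 13 C2 64 E8 CA 93 D7 10 → 0x13C264E8CA93D710.
0x13C264E8CA93D710 = 1423811383196374800.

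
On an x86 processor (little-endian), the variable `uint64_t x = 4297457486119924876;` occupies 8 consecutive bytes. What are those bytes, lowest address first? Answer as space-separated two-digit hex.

4297457486119924876 in hexadecimal, padded to 64 bits, is 0x3BA3A2D09185748C.
Split into bytes (most-significant first): 3B A3 A2 D0 91 85 74 8C.
Little-endian: lowest address holds the least-significant byte.
So at ascending addresses the bytes are 8C 74 85 91 D0 A2 A3 3B.

8C 74 85 91 D0 A2 A3 3B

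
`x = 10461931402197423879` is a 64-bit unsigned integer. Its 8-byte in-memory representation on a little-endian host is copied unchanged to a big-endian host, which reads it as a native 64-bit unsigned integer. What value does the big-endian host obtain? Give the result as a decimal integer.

529026979643469969

10461931402197423879 in 64-bit hexadecimal is 0x91303F2E3C7B5707.
Stored little-endian, the bytes at ascending addresses are 07 57 7B 3C 2E 3F 30 91.
Read back as big-endian, the last byte is least significant, giving 0x07577B3C2E3F3091.
0x07577B3C2E3F3091 = 529026979643469969.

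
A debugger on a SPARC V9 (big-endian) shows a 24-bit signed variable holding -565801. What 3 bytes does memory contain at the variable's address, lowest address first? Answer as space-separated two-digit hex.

Two's complement of -565801 in 24 bits: 565801 = 0x08A229; invert → 0xF75DD6; add 1 → 0xF75DD7.
Split into bytes (most-significant first): F7 5D D7.
In big-endian order the high byte comes first in memory.
So the memory order matches the most-significant-first order: F7 5D D7.

F7 5D D7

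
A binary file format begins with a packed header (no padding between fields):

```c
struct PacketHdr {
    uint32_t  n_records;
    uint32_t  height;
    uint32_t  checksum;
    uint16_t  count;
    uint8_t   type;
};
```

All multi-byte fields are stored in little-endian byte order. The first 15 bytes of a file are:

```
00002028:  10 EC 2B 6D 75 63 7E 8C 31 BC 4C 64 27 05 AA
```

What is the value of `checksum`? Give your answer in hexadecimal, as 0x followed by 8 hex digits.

0x644CBC31

`checksum` follows `n_records` (4 B), `height` (4 B), so it starts at offset 4 + 4 = 8 and occupies 4 bytes.
Bytes at offsets 8..11: 31 BC 4C 64.
In little-endian order the low byte comes first in memory.
Reassemble most-significant byte first: 64 4C BC 31 → 0x644CBC31.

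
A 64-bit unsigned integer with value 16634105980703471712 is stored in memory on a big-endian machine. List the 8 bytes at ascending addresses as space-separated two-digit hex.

E6 D8 37 42 18 07 F8 60

16634105980703471712 in hexadecimal, padded to 64 bits, is 0xE6D837421807F860.
Split into bytes (most-significant first): E6 D8 37 42 18 07 F8 60.
Big-endian: lowest address holds the most-significant byte.
So the memory order matches the most-significant-first order: E6 D8 37 42 18 07 F8 60.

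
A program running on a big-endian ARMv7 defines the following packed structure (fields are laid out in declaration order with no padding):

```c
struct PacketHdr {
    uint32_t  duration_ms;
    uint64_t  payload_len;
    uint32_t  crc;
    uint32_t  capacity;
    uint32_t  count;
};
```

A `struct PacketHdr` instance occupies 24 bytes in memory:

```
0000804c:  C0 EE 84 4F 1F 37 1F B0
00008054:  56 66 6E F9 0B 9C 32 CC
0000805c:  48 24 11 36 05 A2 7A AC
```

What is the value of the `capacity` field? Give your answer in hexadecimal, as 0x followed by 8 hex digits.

0x48241136

`capacity` follows `duration_ms` (4 B), `payload_len` (8 B), `crc` (4 B), so it starts at offset 4 + 8 + 4 = 16 and occupies 4 bytes.
Bytes at offsets 16..19: 48 24 11 36.
Big-endian stores the most-significant byte at the lowest address.
The bytes are already most-significant first: 0x48241136.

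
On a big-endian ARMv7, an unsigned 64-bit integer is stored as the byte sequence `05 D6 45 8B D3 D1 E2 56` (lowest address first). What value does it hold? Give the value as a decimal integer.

420600082062238294

Big-endian: lowest address holds the most-significant byte.
The bytes are already most-significant first: 0x05D6458BD3D1E256.
0x05D6458BD3D1E256 = 420600082062238294.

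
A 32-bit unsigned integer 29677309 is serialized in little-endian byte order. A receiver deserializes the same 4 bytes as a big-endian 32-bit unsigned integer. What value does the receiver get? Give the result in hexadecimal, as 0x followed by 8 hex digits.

0xFDD6C401

29677309 in 32-bit hexadecimal is 0x01C4D6FD.
Stored little-endian, the bytes at ascending addresses are FD D6 C4 01.
Read back as big-endian, the last byte is least significant, giving 0xFDD6C401.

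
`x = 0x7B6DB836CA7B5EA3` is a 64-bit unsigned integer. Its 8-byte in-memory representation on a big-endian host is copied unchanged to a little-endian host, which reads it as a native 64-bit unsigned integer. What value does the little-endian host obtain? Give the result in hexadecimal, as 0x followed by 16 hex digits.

0xA35E7BCA36B86D7B

Stored big-endian, the bytes at ascending addresses are 7B 6D B8 36 CA 7B 5E A3.
Read back as little-endian, the first byte is least significant, giving 0xA35E7BCA36B86D7B.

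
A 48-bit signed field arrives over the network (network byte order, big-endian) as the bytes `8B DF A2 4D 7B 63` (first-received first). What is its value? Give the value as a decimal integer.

Big-endian stores the most-significant byte at the lowest address.
The bytes are already most-significant first: 0x8BDFA24D7B63.
Top bit is set, so as a signed 48-bit value this is 0x8BDFA24D7B63 − 2^48 = -127682359755933.

-127682359755933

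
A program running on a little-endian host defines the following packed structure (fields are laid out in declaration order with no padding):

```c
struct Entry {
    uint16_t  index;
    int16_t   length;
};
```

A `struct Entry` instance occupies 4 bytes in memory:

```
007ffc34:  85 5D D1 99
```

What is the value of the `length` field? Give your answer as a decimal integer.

`length` follows `index` (2 bytes), so it starts at byte offset 2 and occupies 2 bytes.
Bytes at offsets 2..3: D1 99.
In little-endian order the low byte comes first in memory.
Reassemble most-significant byte first: 99 D1 → 0x99D1.
Top bit is set, so as a signed 16-bit value this is 0x99D1 − 2^16 = -26159.

-26159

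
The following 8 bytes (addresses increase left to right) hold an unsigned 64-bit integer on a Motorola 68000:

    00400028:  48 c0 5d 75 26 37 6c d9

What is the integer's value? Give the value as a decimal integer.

5242292723992980697

Big-endian: lowest address holds the most-significant byte.
The bytes are already most-significant first: 0x48C05D7526376CD9.
0x48C05D7526376CD9 = 5242292723992980697.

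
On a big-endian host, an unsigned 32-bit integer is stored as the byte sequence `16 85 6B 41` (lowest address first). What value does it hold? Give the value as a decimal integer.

Big-endian stores the most-significant byte at the lowest address.
The bytes are already most-significant first: 0x16856B41.
0x16856B41 = 377842497.

377842497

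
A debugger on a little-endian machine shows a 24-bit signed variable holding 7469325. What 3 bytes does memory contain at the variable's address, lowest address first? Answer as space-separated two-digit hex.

7469325 in hexadecimal, padded to 24 bits, is 0x71F90D.
Split into bytes (most-significant first): 71 F9 0D.
Little-endian stores the least-significant byte at the lowest address.
So at ascending addresses the bytes are 0D F9 71.

0D F9 71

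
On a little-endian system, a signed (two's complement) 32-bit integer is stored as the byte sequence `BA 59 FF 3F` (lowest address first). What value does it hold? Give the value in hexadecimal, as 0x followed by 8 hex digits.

0x3FFF59BA

Little-endian: lowest address holds the least-significant byte.
Reassemble most-significant byte first: 3F FF 59 BA → 0x3FFF59BA.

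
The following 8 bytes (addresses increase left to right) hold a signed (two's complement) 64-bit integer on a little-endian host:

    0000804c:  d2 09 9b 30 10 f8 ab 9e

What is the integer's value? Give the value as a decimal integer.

-7013239246280783406

Little-endian stores the least-significant byte at the lowest address.
Reassemble most-significant byte first: 9E AB F8 10 30 9B 09 D2 → 0x9EABF810309B09D2.
Top bit is set, so as a signed 64-bit value this is 0x9EABF810309B09D2 − 2^64 = -7013239246280783406.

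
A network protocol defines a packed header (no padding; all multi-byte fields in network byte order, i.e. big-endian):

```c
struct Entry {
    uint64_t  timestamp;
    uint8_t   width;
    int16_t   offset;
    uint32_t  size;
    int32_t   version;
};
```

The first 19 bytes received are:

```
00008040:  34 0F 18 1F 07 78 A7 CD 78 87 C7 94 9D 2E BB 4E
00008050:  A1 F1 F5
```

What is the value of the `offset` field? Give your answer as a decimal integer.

`offset` follows `timestamp` (8 B), `width` (1 B), so it starts at offset 8 + 1 = 9 and occupies 2 bytes.
Bytes at offsets 9..10: 87 C7.
In big-endian order the high byte comes first in memory.
The bytes are already most-significant first: 0x87C7.
Top bit is set, so as a signed 16-bit value this is 0x87C7 − 2^16 = -30777.

-30777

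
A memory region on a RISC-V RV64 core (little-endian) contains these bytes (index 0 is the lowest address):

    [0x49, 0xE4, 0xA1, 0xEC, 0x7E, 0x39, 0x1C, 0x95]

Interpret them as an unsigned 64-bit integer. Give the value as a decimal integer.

In little-endian order the low byte comes first in memory.
Reassemble most-significant byte first: 95 1C 39 7E EC A1 E4 49 → 0x951C397EECA1E449.
0x951C397EECA1E449 = 10744526028297856073.

10744526028297856073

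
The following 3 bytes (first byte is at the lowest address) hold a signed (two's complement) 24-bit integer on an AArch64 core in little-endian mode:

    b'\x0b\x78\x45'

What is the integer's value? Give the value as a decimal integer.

4552715

Little-endian: lowest address holds the least-significant byte.
Reassemble most-significant byte first: 45 78 0B → 0x45780B.
0x45780B = 4552715.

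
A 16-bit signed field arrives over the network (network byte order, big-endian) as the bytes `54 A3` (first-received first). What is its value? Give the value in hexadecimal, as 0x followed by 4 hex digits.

0x54A3

Big-endian: lowest address holds the most-significant byte.
The bytes are already most-significant first: 0x54A3.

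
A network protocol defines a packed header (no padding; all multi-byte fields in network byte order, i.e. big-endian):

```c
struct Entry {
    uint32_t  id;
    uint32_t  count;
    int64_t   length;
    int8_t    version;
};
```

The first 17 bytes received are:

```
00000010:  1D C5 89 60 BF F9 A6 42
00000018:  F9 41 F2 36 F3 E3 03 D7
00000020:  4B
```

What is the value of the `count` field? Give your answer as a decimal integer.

3220809282

`count` follows `id` (4 bytes), so it starts at byte offset 4 and occupies 4 bytes.
Bytes at offsets 4..7: BF F9 A6 42.
In big-endian order the high byte comes first in memory.
The bytes are already most-significant first: 0xBFF9A642.
0xBFF9A642 = 3220809282.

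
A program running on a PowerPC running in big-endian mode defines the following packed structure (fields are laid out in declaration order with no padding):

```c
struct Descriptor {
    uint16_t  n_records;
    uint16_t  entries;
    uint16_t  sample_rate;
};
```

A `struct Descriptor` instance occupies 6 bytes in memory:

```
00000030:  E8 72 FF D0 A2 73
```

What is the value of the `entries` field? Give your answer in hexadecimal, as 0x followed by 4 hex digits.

`entries` follows `n_records` (2 bytes), so it starts at byte offset 2 and occupies 2 bytes.
Bytes at offsets 2..3: FF D0.
Big-endian: lowest address holds the most-significant byte.
The bytes are already most-significant first: 0xFFD0.

0xFFD0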